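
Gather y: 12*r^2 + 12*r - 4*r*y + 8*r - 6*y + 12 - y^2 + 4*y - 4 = 12*r^2 + 20*r - y^2 + y*(-4*r - 2) + 8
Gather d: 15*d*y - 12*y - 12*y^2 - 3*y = 15*d*y - 12*y^2 - 15*y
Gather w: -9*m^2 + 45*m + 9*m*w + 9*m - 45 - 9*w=-9*m^2 + 54*m + w*(9*m - 9) - 45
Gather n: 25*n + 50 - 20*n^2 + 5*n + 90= -20*n^2 + 30*n + 140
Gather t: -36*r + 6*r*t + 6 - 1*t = -36*r + t*(6*r - 1) + 6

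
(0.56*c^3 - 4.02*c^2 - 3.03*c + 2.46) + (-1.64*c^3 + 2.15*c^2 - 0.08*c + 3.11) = -1.08*c^3 - 1.87*c^2 - 3.11*c + 5.57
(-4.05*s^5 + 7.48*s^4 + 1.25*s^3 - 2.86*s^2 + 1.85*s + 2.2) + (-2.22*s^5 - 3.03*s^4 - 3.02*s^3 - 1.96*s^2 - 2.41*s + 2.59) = -6.27*s^5 + 4.45*s^4 - 1.77*s^3 - 4.82*s^2 - 0.56*s + 4.79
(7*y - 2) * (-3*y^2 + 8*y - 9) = -21*y^3 + 62*y^2 - 79*y + 18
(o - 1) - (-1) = o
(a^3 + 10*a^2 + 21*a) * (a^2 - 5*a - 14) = a^5 + 5*a^4 - 43*a^3 - 245*a^2 - 294*a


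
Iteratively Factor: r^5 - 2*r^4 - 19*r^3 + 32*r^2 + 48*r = (r)*(r^4 - 2*r^3 - 19*r^2 + 32*r + 48) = r*(r - 3)*(r^3 + r^2 - 16*r - 16) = r*(r - 3)*(r + 1)*(r^2 - 16) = r*(r - 4)*(r - 3)*(r + 1)*(r + 4)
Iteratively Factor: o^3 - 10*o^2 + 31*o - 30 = (o - 5)*(o^2 - 5*o + 6) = (o - 5)*(o - 2)*(o - 3)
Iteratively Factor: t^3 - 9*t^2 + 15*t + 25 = (t + 1)*(t^2 - 10*t + 25) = (t - 5)*(t + 1)*(t - 5)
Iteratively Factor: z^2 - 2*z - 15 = (z - 5)*(z + 3)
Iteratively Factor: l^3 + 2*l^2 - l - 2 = (l + 1)*(l^2 + l - 2) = (l - 1)*(l + 1)*(l + 2)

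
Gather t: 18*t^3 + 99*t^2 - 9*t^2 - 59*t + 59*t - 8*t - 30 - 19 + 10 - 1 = 18*t^3 + 90*t^2 - 8*t - 40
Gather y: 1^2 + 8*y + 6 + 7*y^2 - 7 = 7*y^2 + 8*y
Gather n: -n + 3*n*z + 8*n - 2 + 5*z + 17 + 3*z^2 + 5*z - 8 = n*(3*z + 7) + 3*z^2 + 10*z + 7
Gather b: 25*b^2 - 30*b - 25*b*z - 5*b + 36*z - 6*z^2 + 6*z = 25*b^2 + b*(-25*z - 35) - 6*z^2 + 42*z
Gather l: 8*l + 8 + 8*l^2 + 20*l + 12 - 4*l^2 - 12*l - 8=4*l^2 + 16*l + 12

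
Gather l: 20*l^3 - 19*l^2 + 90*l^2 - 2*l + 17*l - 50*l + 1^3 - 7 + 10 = 20*l^3 + 71*l^2 - 35*l + 4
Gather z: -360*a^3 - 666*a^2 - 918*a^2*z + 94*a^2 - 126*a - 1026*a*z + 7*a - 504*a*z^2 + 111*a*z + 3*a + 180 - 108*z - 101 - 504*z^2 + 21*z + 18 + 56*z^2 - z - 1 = -360*a^3 - 572*a^2 - 116*a + z^2*(-504*a - 448) + z*(-918*a^2 - 915*a - 88) + 96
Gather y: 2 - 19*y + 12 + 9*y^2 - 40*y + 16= 9*y^2 - 59*y + 30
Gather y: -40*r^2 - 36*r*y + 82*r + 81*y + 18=-40*r^2 + 82*r + y*(81 - 36*r) + 18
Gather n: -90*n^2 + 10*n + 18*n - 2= -90*n^2 + 28*n - 2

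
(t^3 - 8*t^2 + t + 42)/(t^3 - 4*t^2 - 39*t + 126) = (t + 2)/(t + 6)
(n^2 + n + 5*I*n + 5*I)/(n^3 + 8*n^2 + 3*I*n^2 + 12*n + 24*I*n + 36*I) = (n^2 + n*(1 + 5*I) + 5*I)/(n^3 + n^2*(8 + 3*I) + n*(12 + 24*I) + 36*I)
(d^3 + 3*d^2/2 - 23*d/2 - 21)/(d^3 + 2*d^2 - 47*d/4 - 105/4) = 2*(d + 2)/(2*d + 5)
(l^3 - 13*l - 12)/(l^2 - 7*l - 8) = (l^2 - l - 12)/(l - 8)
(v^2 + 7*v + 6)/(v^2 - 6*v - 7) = (v + 6)/(v - 7)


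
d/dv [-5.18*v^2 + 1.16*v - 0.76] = 1.16 - 10.36*v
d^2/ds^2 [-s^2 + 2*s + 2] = -2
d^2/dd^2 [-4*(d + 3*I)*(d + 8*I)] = -8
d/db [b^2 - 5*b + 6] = 2*b - 5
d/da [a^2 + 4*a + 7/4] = 2*a + 4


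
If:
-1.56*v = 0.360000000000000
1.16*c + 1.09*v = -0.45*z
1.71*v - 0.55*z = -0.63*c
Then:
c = 0.34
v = -0.23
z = -0.32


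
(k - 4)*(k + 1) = k^2 - 3*k - 4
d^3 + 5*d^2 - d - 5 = (d - 1)*(d + 1)*(d + 5)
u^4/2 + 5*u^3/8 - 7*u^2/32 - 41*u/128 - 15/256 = (u/2 + 1/4)*(u - 3/4)*(u + 1/4)*(u + 5/4)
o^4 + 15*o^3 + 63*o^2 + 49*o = o*(o + 1)*(o + 7)^2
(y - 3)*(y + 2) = y^2 - y - 6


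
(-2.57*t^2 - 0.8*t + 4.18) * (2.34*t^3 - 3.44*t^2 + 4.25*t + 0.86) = -6.0138*t^5 + 6.9688*t^4 + 1.6107*t^3 - 19.9894*t^2 + 17.077*t + 3.5948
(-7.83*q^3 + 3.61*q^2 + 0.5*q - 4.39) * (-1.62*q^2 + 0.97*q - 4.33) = 12.6846*q^5 - 13.4433*q^4 + 36.5956*q^3 - 8.0345*q^2 - 6.4233*q + 19.0087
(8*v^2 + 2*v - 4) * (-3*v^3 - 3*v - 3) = -24*v^5 - 6*v^4 - 12*v^3 - 30*v^2 + 6*v + 12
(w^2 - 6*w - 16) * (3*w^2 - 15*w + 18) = 3*w^4 - 33*w^3 + 60*w^2 + 132*w - 288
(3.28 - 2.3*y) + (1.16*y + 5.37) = 8.65 - 1.14*y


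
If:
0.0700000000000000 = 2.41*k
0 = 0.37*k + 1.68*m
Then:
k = 0.03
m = -0.01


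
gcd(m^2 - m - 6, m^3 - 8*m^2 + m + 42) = m^2 - m - 6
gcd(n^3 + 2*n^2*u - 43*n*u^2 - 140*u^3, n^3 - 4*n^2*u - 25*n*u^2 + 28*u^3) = -n^2 + 3*n*u + 28*u^2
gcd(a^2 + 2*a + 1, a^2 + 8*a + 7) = a + 1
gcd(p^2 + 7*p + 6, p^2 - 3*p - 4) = p + 1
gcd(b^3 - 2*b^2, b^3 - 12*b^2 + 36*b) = b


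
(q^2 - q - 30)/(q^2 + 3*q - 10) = (q - 6)/(q - 2)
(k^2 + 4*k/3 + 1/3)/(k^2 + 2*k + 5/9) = 3*(k + 1)/(3*k + 5)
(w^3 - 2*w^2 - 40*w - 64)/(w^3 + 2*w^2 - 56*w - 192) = (w + 2)/(w + 6)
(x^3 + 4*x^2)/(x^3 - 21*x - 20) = x^2/(x^2 - 4*x - 5)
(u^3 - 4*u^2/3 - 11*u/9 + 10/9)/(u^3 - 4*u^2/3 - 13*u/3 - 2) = (9*u^2 - 21*u + 10)/(3*(3*u^2 - 7*u - 6))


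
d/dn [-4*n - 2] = -4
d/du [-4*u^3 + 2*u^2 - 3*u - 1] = -12*u^2 + 4*u - 3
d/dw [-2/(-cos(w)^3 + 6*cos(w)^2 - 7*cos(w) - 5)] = 2*(3*cos(w)^2 - 12*cos(w) + 7)*sin(w)/(cos(w)^3 - 6*cos(w)^2 + 7*cos(w) + 5)^2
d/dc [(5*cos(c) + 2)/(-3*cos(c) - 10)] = 44*sin(c)/(3*cos(c) + 10)^2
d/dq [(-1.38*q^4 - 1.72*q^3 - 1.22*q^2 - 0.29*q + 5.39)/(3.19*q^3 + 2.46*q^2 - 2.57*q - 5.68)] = (-4.4022*q^6 - 6.7896*q^5 + 10.3004*q^4 + 42.0446*q^3 - 18.4247*q^2 - 12.6596*q + 15.4995)/(10.1761*q^6 + 15.6948*q^5 - 10.345*q^4 - 48.8828*q^3 - 21.3407*q^2 + 29.1952*q + 32.2624)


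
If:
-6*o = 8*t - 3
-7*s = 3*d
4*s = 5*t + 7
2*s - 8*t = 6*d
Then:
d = 49/18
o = 65/18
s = -7/6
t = -7/3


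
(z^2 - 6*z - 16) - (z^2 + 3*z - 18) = 2 - 9*z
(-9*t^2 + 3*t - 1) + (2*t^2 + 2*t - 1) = -7*t^2 + 5*t - 2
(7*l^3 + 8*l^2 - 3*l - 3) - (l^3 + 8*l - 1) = 6*l^3 + 8*l^2 - 11*l - 2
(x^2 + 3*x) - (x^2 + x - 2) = 2*x + 2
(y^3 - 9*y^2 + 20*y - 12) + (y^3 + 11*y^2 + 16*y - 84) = 2*y^3 + 2*y^2 + 36*y - 96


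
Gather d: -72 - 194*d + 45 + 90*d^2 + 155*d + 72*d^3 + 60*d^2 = 72*d^3 + 150*d^2 - 39*d - 27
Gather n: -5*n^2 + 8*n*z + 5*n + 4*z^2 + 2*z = -5*n^2 + n*(8*z + 5) + 4*z^2 + 2*z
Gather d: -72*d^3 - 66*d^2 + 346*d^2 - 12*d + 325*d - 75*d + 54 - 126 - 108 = -72*d^3 + 280*d^2 + 238*d - 180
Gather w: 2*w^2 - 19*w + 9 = 2*w^2 - 19*w + 9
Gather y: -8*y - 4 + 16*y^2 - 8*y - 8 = 16*y^2 - 16*y - 12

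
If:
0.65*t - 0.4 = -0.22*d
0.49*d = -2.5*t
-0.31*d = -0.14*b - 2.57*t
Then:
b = 25.11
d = 4.32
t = -0.85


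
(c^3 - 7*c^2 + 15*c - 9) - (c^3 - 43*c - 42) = -7*c^2 + 58*c + 33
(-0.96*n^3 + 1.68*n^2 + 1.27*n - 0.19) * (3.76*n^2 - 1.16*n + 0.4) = -3.6096*n^5 + 7.4304*n^4 + 2.4424*n^3 - 1.5156*n^2 + 0.7284*n - 0.076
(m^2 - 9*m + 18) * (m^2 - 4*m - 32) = m^4 - 13*m^3 + 22*m^2 + 216*m - 576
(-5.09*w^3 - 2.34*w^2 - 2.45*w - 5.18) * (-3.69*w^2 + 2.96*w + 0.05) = 18.7821*w^5 - 6.4318*w^4 + 1.8596*w^3 + 11.7452*w^2 - 15.4553*w - 0.259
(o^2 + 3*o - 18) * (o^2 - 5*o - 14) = o^4 - 2*o^3 - 47*o^2 + 48*o + 252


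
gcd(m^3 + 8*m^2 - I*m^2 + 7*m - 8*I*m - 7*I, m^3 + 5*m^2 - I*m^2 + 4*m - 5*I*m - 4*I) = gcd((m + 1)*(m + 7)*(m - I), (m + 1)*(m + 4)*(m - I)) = m^2 + m*(1 - I) - I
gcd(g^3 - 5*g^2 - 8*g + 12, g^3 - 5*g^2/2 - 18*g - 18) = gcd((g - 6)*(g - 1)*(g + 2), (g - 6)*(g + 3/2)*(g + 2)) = g^2 - 4*g - 12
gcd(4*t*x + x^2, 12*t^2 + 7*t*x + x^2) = 4*t + x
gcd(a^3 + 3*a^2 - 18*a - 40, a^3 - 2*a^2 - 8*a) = a^2 - 2*a - 8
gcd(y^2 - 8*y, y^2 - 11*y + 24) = y - 8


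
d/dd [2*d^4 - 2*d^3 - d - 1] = 8*d^3 - 6*d^2 - 1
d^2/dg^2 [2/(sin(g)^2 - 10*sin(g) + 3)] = 4*(-2*sin(g)^4 + 15*sin(g)^3 - 41*sin(g)^2 - 45*sin(g) + 97)/(sin(g)^2 - 10*sin(g) + 3)^3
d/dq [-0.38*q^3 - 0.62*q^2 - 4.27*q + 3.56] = -1.14*q^2 - 1.24*q - 4.27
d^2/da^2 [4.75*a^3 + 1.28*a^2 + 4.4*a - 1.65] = 28.5*a + 2.56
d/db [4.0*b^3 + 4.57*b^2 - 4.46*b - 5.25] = 12.0*b^2 + 9.14*b - 4.46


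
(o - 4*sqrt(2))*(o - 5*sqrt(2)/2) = o^2 - 13*sqrt(2)*o/2 + 20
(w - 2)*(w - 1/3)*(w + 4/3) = w^3 - w^2 - 22*w/9 + 8/9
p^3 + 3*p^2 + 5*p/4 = p*(p + 1/2)*(p + 5/2)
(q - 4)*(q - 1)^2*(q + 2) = q^4 - 4*q^3 - 3*q^2 + 14*q - 8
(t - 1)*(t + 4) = t^2 + 3*t - 4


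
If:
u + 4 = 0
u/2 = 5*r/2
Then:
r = -4/5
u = -4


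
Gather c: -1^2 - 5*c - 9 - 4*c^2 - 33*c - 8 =-4*c^2 - 38*c - 18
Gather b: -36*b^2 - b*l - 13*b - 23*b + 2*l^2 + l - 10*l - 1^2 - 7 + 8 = -36*b^2 + b*(-l - 36) + 2*l^2 - 9*l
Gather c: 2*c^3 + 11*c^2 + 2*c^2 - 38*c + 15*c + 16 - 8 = 2*c^3 + 13*c^2 - 23*c + 8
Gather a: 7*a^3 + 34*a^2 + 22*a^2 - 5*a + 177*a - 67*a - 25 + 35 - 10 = 7*a^3 + 56*a^2 + 105*a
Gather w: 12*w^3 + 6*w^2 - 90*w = 12*w^3 + 6*w^2 - 90*w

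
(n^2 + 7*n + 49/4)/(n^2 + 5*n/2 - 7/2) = (n + 7/2)/(n - 1)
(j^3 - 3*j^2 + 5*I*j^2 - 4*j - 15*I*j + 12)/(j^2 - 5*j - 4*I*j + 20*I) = (j^3 + j^2*(-3 + 5*I) - j*(4 + 15*I) + 12)/(j^2 - j*(5 + 4*I) + 20*I)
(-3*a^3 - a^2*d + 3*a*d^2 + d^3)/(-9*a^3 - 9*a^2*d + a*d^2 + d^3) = (a - d)/(3*a - d)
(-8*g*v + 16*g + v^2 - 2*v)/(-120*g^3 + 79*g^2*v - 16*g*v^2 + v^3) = (v - 2)/(15*g^2 - 8*g*v + v^2)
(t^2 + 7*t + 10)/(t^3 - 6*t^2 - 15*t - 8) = (t^2 + 7*t + 10)/(t^3 - 6*t^2 - 15*t - 8)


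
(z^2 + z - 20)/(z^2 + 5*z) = (z - 4)/z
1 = 1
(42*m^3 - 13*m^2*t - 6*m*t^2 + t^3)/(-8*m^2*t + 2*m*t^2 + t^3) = (-21*m^2 - 4*m*t + t^2)/(t*(4*m + t))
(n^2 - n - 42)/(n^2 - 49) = (n + 6)/(n + 7)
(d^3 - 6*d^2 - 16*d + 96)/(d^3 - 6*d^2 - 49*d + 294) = (d^2 - 16)/(d^2 - 49)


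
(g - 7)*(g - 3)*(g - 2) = g^3 - 12*g^2 + 41*g - 42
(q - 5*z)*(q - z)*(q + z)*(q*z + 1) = q^4*z - 5*q^3*z^2 + q^3 - q^2*z^3 - 5*q^2*z + 5*q*z^4 - q*z^2 + 5*z^3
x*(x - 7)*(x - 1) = x^3 - 8*x^2 + 7*x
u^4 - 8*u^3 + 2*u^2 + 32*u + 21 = (u - 7)*(u - 3)*(u + 1)^2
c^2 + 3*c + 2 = (c + 1)*(c + 2)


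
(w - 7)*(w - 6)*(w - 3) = w^3 - 16*w^2 + 81*w - 126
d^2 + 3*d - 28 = (d - 4)*(d + 7)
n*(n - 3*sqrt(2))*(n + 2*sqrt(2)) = n^3 - sqrt(2)*n^2 - 12*n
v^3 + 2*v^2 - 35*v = v*(v - 5)*(v + 7)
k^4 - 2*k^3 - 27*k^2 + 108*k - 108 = (k - 3)^2*(k - 2)*(k + 6)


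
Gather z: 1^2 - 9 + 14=6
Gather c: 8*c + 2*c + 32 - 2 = 10*c + 30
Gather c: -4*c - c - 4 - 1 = -5*c - 5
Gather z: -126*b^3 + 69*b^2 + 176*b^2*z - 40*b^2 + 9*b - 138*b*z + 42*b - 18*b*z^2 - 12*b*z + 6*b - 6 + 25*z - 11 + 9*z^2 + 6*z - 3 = -126*b^3 + 29*b^2 + 57*b + z^2*(9 - 18*b) + z*(176*b^2 - 150*b + 31) - 20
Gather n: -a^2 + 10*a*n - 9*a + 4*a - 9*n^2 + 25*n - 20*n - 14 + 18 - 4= -a^2 - 5*a - 9*n^2 + n*(10*a + 5)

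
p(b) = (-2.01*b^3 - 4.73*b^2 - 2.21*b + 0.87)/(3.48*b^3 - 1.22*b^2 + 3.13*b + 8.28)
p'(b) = (-10.44*b^2 + 2.44*b - 3.13)*(-2.01*b^3 - 4.73*b^2 - 2.21*b + 0.87)/(3.48*b^3 - 1.22*b^2 + 3.13*b + 8.28)^2 + (-6.03*b^2 - 9.46*b - 2.21)/(3.48*b^3 - 1.22*b^2 + 3.13*b + 8.28)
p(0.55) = -0.21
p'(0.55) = -0.80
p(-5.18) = -0.31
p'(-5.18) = 0.04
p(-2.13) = -0.09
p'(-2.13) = 0.11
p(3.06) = -1.02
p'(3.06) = 0.07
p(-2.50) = -0.13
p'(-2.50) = 0.10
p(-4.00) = -0.25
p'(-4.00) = 0.06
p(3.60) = -0.98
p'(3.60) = 0.07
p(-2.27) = -0.11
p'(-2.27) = 0.11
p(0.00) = 0.11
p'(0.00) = -0.31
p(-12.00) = -0.45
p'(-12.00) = 0.01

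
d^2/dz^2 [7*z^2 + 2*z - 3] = 14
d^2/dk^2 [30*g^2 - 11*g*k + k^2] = 2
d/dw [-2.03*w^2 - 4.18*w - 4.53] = -4.06*w - 4.18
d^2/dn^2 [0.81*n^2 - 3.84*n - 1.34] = 1.62000000000000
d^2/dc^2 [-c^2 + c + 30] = -2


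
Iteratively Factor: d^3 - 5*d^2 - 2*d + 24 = (d - 3)*(d^2 - 2*d - 8) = (d - 3)*(d + 2)*(d - 4)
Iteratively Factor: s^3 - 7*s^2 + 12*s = (s - 3)*(s^2 - 4*s) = s*(s - 3)*(s - 4)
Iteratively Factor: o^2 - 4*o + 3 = (o - 1)*(o - 3)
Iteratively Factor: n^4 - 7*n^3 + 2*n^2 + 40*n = (n + 2)*(n^3 - 9*n^2 + 20*n) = (n - 5)*(n + 2)*(n^2 - 4*n) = n*(n - 5)*(n + 2)*(n - 4)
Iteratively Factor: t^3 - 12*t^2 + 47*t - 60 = (t - 5)*(t^2 - 7*t + 12) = (t - 5)*(t - 4)*(t - 3)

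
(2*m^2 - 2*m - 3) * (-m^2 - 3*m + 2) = -2*m^4 - 4*m^3 + 13*m^2 + 5*m - 6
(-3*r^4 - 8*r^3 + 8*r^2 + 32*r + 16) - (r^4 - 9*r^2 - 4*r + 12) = -4*r^4 - 8*r^3 + 17*r^2 + 36*r + 4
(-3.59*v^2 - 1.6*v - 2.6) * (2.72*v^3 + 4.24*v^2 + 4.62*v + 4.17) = -9.7648*v^5 - 19.5736*v^4 - 30.4418*v^3 - 33.3863*v^2 - 18.684*v - 10.842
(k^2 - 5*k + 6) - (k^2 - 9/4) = 33/4 - 5*k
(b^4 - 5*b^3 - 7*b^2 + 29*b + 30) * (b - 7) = b^5 - 12*b^4 + 28*b^3 + 78*b^2 - 173*b - 210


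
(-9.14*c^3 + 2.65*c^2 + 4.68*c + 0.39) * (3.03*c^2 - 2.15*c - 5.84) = -27.6942*c^5 + 27.6805*c^4 + 61.8605*c^3 - 24.3563*c^2 - 28.1697*c - 2.2776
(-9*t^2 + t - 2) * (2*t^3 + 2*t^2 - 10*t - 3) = -18*t^5 - 16*t^4 + 88*t^3 + 13*t^2 + 17*t + 6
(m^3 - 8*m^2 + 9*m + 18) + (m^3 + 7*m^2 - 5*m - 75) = 2*m^3 - m^2 + 4*m - 57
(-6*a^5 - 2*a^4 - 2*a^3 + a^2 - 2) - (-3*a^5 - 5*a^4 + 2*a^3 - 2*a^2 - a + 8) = -3*a^5 + 3*a^4 - 4*a^3 + 3*a^2 + a - 10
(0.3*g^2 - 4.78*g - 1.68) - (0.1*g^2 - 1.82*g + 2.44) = 0.2*g^2 - 2.96*g - 4.12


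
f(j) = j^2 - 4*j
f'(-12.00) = -28.00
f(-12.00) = 192.00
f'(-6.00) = -16.00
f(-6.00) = 60.00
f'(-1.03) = -6.06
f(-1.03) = 5.18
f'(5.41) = 6.82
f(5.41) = 7.63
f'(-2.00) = -8.00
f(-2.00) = 12.00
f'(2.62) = 1.24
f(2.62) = -3.62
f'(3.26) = 2.52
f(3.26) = -2.41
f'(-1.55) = -7.10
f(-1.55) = 8.60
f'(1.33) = -1.34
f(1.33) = -3.55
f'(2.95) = 1.90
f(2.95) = -3.10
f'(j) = 2*j - 4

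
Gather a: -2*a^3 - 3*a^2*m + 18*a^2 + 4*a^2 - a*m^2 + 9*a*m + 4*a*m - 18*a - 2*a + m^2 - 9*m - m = -2*a^3 + a^2*(22 - 3*m) + a*(-m^2 + 13*m - 20) + m^2 - 10*m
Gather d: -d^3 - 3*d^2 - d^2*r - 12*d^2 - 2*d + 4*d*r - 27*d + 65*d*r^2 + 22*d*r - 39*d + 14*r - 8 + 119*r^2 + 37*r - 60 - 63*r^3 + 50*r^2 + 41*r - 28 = -d^3 + d^2*(-r - 15) + d*(65*r^2 + 26*r - 68) - 63*r^3 + 169*r^2 + 92*r - 96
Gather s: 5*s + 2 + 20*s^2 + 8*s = 20*s^2 + 13*s + 2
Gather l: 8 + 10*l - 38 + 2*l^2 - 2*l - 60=2*l^2 + 8*l - 90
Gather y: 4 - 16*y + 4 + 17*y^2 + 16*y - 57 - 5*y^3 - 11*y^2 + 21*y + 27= -5*y^3 + 6*y^2 + 21*y - 22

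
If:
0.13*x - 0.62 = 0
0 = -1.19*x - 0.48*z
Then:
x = 4.77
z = -11.82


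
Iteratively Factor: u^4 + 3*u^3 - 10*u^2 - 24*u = (u + 2)*(u^3 + u^2 - 12*u) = u*(u + 2)*(u^2 + u - 12) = u*(u + 2)*(u + 4)*(u - 3)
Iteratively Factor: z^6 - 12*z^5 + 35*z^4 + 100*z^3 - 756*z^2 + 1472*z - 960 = (z - 5)*(z^5 - 7*z^4 + 100*z^2 - 256*z + 192) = (z - 5)*(z - 2)*(z^4 - 5*z^3 - 10*z^2 + 80*z - 96) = (z - 5)*(z - 2)*(z + 4)*(z^3 - 9*z^2 + 26*z - 24) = (z - 5)*(z - 3)*(z - 2)*(z + 4)*(z^2 - 6*z + 8) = (z - 5)*(z - 3)*(z - 2)^2*(z + 4)*(z - 4)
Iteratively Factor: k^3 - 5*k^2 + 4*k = (k)*(k^2 - 5*k + 4) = k*(k - 1)*(k - 4)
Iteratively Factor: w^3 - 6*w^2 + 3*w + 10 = (w - 5)*(w^2 - w - 2) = (w - 5)*(w - 2)*(w + 1)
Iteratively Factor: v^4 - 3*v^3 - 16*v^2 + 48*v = (v + 4)*(v^3 - 7*v^2 + 12*v) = v*(v + 4)*(v^2 - 7*v + 12) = v*(v - 3)*(v + 4)*(v - 4)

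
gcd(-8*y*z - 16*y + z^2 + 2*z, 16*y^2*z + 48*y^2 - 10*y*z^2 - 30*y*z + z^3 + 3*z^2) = 8*y - z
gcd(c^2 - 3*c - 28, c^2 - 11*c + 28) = c - 7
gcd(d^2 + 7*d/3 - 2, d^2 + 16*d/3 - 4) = d - 2/3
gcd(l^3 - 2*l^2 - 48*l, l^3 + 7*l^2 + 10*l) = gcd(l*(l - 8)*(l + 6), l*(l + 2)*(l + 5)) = l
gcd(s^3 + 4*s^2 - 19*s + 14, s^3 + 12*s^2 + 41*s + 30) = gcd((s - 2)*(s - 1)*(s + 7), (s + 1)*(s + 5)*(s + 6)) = 1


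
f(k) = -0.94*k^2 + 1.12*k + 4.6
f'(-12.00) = 23.68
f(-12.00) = -144.20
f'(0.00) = 1.12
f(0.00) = 4.60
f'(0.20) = 0.74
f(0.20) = 4.79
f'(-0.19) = 1.48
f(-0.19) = 4.35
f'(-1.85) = 4.60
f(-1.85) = -0.69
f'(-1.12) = 3.23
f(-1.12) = 2.17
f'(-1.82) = 4.54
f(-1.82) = -0.55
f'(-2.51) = 5.84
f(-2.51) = -4.13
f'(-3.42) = 7.55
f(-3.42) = -10.23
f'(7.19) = -12.40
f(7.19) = -35.94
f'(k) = 1.12 - 1.88*k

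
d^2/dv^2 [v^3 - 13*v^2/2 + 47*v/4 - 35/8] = 6*v - 13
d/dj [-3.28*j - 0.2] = -3.28000000000000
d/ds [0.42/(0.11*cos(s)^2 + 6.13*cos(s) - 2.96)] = (0.0924*cos(s) + 2.5746)*sin(s)/(0.11*cos(s)^2 + 6.13*cos(s) - 2.96)^2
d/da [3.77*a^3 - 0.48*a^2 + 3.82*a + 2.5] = 11.31*a^2 - 0.96*a + 3.82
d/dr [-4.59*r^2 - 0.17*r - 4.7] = -9.18*r - 0.17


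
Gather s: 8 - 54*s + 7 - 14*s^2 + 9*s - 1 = -14*s^2 - 45*s + 14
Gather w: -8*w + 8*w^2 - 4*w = 8*w^2 - 12*w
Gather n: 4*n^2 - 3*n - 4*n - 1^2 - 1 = 4*n^2 - 7*n - 2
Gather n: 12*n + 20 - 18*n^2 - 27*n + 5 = -18*n^2 - 15*n + 25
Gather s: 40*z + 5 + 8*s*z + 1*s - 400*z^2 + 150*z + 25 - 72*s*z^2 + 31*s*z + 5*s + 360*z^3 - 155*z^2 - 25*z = s*(-72*z^2 + 39*z + 6) + 360*z^3 - 555*z^2 + 165*z + 30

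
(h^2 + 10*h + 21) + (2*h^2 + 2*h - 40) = 3*h^2 + 12*h - 19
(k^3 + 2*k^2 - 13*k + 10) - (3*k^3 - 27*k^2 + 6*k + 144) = -2*k^3 + 29*k^2 - 19*k - 134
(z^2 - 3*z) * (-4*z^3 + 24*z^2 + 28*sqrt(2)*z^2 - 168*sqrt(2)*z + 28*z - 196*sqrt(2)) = -4*z^5 + 36*z^4 + 28*sqrt(2)*z^4 - 252*sqrt(2)*z^3 - 44*z^3 - 84*z^2 + 308*sqrt(2)*z^2 + 588*sqrt(2)*z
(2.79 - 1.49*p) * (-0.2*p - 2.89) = 0.298*p^2 + 3.7481*p - 8.0631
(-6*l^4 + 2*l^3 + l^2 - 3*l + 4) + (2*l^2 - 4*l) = -6*l^4 + 2*l^3 + 3*l^2 - 7*l + 4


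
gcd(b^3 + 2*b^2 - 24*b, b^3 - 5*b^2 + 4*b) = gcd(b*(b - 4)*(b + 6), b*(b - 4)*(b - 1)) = b^2 - 4*b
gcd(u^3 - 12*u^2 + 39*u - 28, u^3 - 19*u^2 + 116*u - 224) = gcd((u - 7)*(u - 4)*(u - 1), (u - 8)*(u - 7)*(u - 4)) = u^2 - 11*u + 28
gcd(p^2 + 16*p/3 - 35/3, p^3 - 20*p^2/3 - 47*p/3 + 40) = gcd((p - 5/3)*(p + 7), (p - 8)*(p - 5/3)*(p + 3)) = p - 5/3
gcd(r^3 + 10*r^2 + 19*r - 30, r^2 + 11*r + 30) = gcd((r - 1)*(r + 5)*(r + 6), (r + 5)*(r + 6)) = r^2 + 11*r + 30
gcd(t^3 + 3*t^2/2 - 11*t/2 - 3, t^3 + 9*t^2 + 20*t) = 1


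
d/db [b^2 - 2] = 2*b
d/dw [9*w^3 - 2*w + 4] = 27*w^2 - 2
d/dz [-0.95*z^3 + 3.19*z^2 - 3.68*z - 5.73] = -2.85*z^2 + 6.38*z - 3.68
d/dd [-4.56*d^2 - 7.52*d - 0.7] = -9.12*d - 7.52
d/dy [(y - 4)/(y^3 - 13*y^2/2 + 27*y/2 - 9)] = 2*(-4*y^3 + 37*y^2 - 104*y + 90)/(4*y^6 - 52*y^5 + 277*y^4 - 774*y^3 + 1197*y^2 - 972*y + 324)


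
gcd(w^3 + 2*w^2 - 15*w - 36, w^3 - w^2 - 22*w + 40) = w - 4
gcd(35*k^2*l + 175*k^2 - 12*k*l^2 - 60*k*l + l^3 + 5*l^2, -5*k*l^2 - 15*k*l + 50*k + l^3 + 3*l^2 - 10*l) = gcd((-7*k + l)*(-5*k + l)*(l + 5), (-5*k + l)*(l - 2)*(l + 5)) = 5*k*l + 25*k - l^2 - 5*l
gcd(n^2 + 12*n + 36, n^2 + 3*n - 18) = n + 6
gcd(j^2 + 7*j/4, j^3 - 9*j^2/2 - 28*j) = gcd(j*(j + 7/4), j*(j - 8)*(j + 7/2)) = j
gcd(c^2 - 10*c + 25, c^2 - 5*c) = c - 5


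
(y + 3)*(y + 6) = y^2 + 9*y + 18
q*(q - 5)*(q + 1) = q^3 - 4*q^2 - 5*q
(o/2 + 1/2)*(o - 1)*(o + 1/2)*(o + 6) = o^4/2 + 13*o^3/4 + o^2 - 13*o/4 - 3/2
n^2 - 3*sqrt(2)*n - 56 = (n - 7*sqrt(2))*(n + 4*sqrt(2))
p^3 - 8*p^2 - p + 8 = (p - 8)*(p - 1)*(p + 1)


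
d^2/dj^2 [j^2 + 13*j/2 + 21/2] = 2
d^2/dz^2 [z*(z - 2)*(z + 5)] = 6*z + 6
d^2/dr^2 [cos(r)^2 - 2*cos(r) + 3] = 2*cos(r) - 2*cos(2*r)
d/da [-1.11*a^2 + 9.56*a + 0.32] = 9.56 - 2.22*a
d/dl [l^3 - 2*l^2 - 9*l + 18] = 3*l^2 - 4*l - 9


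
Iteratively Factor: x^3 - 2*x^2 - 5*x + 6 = (x + 2)*(x^2 - 4*x + 3) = (x - 1)*(x + 2)*(x - 3)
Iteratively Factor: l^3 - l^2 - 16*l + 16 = (l - 4)*(l^2 + 3*l - 4) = (l - 4)*(l - 1)*(l + 4)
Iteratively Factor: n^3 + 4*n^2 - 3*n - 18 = (n + 3)*(n^2 + n - 6) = (n + 3)^2*(n - 2)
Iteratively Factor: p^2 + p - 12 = (p + 4)*(p - 3)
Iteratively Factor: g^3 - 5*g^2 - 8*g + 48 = (g + 3)*(g^2 - 8*g + 16) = (g - 4)*(g + 3)*(g - 4)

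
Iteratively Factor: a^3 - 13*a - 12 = (a + 1)*(a^2 - a - 12) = (a - 4)*(a + 1)*(a + 3)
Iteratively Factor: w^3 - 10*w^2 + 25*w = (w)*(w^2 - 10*w + 25) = w*(w - 5)*(w - 5)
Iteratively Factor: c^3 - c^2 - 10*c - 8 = (c + 2)*(c^2 - 3*c - 4) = (c + 1)*(c + 2)*(c - 4)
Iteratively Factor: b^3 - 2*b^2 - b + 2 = (b + 1)*(b^2 - 3*b + 2) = (b - 2)*(b + 1)*(b - 1)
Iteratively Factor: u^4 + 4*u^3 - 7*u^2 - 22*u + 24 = (u - 2)*(u^3 + 6*u^2 + 5*u - 12) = (u - 2)*(u - 1)*(u^2 + 7*u + 12) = (u - 2)*(u - 1)*(u + 3)*(u + 4)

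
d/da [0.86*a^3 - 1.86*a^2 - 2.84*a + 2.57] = 2.58*a^2 - 3.72*a - 2.84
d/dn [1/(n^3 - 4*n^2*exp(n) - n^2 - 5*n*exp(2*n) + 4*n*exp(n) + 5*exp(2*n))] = (4*n^2*exp(n) - 3*n^2 + 10*n*exp(2*n) + 4*n*exp(n) + 2*n - 5*exp(2*n) - 4*exp(n))/(n^3 - 4*n^2*exp(n) - n^2 - 5*n*exp(2*n) + 4*n*exp(n) + 5*exp(2*n))^2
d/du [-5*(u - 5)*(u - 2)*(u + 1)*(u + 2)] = -20*u^3 + 60*u^2 + 90*u - 80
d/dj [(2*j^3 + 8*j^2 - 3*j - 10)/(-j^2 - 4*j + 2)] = (-2*j^4 - 16*j^3 - 23*j^2 + 12*j - 46)/(j^4 + 8*j^3 + 12*j^2 - 16*j + 4)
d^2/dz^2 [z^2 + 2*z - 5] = 2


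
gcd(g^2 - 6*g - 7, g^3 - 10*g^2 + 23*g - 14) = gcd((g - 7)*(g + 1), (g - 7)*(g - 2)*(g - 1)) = g - 7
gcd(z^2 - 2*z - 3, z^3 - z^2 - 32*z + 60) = 1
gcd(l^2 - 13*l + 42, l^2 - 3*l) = 1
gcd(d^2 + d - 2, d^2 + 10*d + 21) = 1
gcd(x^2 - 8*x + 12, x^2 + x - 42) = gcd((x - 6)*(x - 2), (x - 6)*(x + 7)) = x - 6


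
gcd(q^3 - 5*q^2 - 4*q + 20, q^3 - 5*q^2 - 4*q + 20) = q^3 - 5*q^2 - 4*q + 20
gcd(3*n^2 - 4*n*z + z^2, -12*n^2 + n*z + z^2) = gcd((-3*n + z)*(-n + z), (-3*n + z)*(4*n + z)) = -3*n + z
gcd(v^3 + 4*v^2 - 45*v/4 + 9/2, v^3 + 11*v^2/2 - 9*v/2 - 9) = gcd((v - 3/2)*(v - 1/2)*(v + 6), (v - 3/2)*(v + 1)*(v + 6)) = v^2 + 9*v/2 - 9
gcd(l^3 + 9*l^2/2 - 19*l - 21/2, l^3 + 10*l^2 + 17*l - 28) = l + 7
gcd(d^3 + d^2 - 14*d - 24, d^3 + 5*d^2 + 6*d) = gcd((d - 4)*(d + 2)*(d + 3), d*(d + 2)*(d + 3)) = d^2 + 5*d + 6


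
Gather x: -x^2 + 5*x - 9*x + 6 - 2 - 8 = -x^2 - 4*x - 4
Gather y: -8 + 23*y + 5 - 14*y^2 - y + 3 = -14*y^2 + 22*y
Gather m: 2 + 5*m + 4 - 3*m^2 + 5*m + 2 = -3*m^2 + 10*m + 8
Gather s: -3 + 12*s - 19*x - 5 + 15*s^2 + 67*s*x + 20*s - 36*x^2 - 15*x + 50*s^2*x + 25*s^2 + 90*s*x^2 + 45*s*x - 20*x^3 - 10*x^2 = s^2*(50*x + 40) + s*(90*x^2 + 112*x + 32) - 20*x^3 - 46*x^2 - 34*x - 8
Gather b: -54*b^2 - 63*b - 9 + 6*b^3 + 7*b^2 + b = 6*b^3 - 47*b^2 - 62*b - 9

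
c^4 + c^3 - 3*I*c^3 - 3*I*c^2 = c^2*(c + 1)*(c - 3*I)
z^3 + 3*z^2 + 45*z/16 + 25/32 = (z + 1/2)*(z + 5/4)^2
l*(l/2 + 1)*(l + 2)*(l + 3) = l^4/2 + 7*l^3/2 + 8*l^2 + 6*l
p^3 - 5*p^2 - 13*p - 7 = (p - 7)*(p + 1)^2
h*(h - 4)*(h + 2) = h^3 - 2*h^2 - 8*h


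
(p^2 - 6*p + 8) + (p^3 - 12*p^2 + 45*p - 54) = p^3 - 11*p^2 + 39*p - 46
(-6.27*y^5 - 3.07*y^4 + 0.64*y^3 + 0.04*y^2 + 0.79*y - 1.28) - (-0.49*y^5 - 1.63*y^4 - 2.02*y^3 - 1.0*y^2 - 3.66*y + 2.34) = -5.78*y^5 - 1.44*y^4 + 2.66*y^3 + 1.04*y^2 + 4.45*y - 3.62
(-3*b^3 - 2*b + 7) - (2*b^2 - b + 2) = -3*b^3 - 2*b^2 - b + 5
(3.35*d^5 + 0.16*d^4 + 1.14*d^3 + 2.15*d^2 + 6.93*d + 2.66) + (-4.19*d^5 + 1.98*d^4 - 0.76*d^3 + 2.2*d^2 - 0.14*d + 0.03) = -0.84*d^5 + 2.14*d^4 + 0.38*d^3 + 4.35*d^2 + 6.79*d + 2.69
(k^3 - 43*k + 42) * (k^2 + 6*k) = k^5 + 6*k^4 - 43*k^3 - 216*k^2 + 252*k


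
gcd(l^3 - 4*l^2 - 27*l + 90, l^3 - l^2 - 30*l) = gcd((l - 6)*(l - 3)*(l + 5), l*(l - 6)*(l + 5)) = l^2 - l - 30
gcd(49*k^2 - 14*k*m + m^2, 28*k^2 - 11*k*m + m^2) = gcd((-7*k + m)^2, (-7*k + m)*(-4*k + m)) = 7*k - m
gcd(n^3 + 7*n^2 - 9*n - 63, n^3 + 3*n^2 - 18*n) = n - 3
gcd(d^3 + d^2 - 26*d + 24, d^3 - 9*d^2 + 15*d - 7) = d - 1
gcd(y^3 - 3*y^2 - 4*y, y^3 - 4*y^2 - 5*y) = y^2 + y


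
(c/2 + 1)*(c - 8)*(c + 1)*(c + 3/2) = c^4/2 - 7*c^3/4 - 59*c^2/4 - 49*c/2 - 12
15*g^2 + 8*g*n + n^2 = (3*g + n)*(5*g + n)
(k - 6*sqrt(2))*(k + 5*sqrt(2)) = k^2 - sqrt(2)*k - 60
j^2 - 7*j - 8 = (j - 8)*(j + 1)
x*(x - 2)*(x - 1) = x^3 - 3*x^2 + 2*x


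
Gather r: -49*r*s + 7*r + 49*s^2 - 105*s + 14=r*(7 - 49*s) + 49*s^2 - 105*s + 14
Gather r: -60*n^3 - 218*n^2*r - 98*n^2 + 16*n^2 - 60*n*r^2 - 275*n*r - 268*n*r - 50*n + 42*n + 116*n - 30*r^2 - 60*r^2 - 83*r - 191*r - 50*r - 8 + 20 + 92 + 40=-60*n^3 - 82*n^2 + 108*n + r^2*(-60*n - 90) + r*(-218*n^2 - 543*n - 324) + 144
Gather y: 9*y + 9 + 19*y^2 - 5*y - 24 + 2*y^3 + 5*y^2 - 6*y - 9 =2*y^3 + 24*y^2 - 2*y - 24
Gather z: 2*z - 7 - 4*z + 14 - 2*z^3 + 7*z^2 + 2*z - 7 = -2*z^3 + 7*z^2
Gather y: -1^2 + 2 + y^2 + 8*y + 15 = y^2 + 8*y + 16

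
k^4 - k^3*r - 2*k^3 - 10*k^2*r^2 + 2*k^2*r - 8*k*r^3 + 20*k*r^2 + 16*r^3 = (k - 2)*(k - 4*r)*(k + r)*(k + 2*r)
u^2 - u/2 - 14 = (u - 4)*(u + 7/2)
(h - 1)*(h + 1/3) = h^2 - 2*h/3 - 1/3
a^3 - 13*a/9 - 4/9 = (a - 4/3)*(a + 1/3)*(a + 1)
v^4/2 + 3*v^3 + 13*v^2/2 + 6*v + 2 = (v/2 + 1)*(v + 1)^2*(v + 2)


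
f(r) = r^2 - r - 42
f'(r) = 2*r - 1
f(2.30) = -39.01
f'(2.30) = 3.60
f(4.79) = -23.85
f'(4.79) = 8.58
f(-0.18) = -41.79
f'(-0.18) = -1.36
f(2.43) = -38.53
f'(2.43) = 3.86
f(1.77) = -40.64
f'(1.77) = 2.54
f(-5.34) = -8.14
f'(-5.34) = -11.68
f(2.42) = -38.56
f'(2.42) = 3.84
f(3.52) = -33.13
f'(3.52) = 6.04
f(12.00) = 90.00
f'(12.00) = 23.00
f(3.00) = -36.00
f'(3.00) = 5.00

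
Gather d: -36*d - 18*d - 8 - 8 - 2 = -54*d - 18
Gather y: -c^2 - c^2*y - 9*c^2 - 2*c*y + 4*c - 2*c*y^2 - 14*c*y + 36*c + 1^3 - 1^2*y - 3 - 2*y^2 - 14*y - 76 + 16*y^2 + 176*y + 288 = -10*c^2 + 40*c + y^2*(14 - 2*c) + y*(-c^2 - 16*c + 161) + 210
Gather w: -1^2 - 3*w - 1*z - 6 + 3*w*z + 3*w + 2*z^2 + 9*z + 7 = 3*w*z + 2*z^2 + 8*z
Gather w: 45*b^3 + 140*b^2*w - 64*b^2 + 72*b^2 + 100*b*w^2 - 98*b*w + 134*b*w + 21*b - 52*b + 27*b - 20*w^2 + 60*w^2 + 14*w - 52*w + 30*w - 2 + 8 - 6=45*b^3 + 8*b^2 - 4*b + w^2*(100*b + 40) + w*(140*b^2 + 36*b - 8)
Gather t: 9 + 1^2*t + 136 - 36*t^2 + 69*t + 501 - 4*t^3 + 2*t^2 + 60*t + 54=-4*t^3 - 34*t^2 + 130*t + 700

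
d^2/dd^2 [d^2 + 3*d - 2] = 2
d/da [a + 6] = 1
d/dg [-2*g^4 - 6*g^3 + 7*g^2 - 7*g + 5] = -8*g^3 - 18*g^2 + 14*g - 7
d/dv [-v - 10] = -1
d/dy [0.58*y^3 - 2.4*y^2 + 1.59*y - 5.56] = 1.74*y^2 - 4.8*y + 1.59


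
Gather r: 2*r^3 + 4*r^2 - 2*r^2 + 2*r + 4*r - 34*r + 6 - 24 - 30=2*r^3 + 2*r^2 - 28*r - 48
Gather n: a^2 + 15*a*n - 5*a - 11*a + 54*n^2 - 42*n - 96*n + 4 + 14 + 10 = a^2 - 16*a + 54*n^2 + n*(15*a - 138) + 28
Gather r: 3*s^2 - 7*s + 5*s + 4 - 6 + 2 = 3*s^2 - 2*s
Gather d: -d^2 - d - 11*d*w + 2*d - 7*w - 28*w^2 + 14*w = -d^2 + d*(1 - 11*w) - 28*w^2 + 7*w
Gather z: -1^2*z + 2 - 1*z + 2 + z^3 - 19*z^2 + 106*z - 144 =z^3 - 19*z^2 + 104*z - 140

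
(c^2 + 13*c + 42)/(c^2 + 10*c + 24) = (c + 7)/(c + 4)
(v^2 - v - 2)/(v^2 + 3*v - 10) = (v + 1)/(v + 5)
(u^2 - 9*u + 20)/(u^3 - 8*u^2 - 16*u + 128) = (u - 5)/(u^2 - 4*u - 32)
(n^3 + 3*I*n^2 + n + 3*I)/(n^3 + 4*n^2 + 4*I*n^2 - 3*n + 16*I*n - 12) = (n - I)/(n + 4)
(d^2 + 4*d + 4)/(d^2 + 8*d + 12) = (d + 2)/(d + 6)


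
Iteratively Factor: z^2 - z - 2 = (z + 1)*(z - 2)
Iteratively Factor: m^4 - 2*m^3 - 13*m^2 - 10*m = (m)*(m^3 - 2*m^2 - 13*m - 10) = m*(m - 5)*(m^2 + 3*m + 2) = m*(m - 5)*(m + 2)*(m + 1)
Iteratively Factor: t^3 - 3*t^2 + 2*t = (t - 1)*(t^2 - 2*t) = t*(t - 1)*(t - 2)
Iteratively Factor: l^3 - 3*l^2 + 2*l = (l - 2)*(l^2 - l) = (l - 2)*(l - 1)*(l)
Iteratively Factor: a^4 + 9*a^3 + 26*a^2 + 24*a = (a + 2)*(a^3 + 7*a^2 + 12*a) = a*(a + 2)*(a^2 + 7*a + 12) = a*(a + 2)*(a + 4)*(a + 3)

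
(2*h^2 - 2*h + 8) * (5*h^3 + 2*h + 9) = 10*h^5 - 10*h^4 + 44*h^3 + 14*h^2 - 2*h + 72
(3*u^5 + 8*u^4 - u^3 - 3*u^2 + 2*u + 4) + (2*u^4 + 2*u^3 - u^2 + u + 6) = 3*u^5 + 10*u^4 + u^3 - 4*u^2 + 3*u + 10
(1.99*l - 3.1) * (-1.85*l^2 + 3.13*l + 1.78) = -3.6815*l^3 + 11.9637*l^2 - 6.1608*l - 5.518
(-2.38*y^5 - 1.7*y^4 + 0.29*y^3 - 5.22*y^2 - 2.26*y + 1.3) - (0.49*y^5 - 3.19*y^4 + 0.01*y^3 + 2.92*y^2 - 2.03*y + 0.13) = -2.87*y^5 + 1.49*y^4 + 0.28*y^3 - 8.14*y^2 - 0.23*y + 1.17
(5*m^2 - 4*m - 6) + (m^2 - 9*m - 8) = 6*m^2 - 13*m - 14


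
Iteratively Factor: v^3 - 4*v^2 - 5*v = (v + 1)*(v^2 - 5*v) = v*(v + 1)*(v - 5)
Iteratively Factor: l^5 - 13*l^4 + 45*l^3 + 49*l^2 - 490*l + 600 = (l - 4)*(l^4 - 9*l^3 + 9*l^2 + 85*l - 150) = (l - 5)*(l - 4)*(l^3 - 4*l^2 - 11*l + 30) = (l - 5)*(l - 4)*(l + 3)*(l^2 - 7*l + 10) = (l - 5)*(l - 4)*(l - 2)*(l + 3)*(l - 5)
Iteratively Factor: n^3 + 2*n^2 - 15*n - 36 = (n + 3)*(n^2 - n - 12) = (n + 3)^2*(n - 4)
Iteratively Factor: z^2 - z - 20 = (z + 4)*(z - 5)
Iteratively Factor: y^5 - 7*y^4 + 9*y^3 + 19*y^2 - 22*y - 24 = (y - 3)*(y^4 - 4*y^3 - 3*y^2 + 10*y + 8) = (y - 3)*(y + 1)*(y^3 - 5*y^2 + 2*y + 8) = (y - 3)*(y - 2)*(y + 1)*(y^2 - 3*y - 4) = (y - 3)*(y - 2)*(y + 1)^2*(y - 4)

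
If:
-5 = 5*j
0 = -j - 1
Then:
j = -1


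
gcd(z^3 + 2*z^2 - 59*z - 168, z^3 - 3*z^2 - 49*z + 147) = z + 7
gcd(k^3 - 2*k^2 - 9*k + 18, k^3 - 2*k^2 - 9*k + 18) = k^3 - 2*k^2 - 9*k + 18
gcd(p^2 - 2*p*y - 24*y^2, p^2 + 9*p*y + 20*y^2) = p + 4*y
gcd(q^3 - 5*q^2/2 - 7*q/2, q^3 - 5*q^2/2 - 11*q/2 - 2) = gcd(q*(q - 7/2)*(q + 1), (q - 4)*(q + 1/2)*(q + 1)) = q + 1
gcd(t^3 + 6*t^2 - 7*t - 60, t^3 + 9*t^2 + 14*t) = 1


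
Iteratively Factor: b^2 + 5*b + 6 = (b + 3)*(b + 2)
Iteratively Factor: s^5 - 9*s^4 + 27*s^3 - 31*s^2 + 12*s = (s - 1)*(s^4 - 8*s^3 + 19*s^2 - 12*s) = (s - 3)*(s - 1)*(s^3 - 5*s^2 + 4*s) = s*(s - 3)*(s - 1)*(s^2 - 5*s + 4) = s*(s - 3)*(s - 1)^2*(s - 4)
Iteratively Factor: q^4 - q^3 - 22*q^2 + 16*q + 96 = (q + 4)*(q^3 - 5*q^2 - 2*q + 24) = (q + 2)*(q + 4)*(q^2 - 7*q + 12) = (q - 3)*(q + 2)*(q + 4)*(q - 4)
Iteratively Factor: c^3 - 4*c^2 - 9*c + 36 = (c + 3)*(c^2 - 7*c + 12) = (c - 3)*(c + 3)*(c - 4)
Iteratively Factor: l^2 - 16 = (l + 4)*(l - 4)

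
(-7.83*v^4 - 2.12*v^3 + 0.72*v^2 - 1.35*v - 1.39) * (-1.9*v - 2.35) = 14.877*v^5 + 22.4285*v^4 + 3.614*v^3 + 0.873*v^2 + 5.8135*v + 3.2665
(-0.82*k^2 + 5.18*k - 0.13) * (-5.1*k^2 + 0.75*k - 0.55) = 4.182*k^4 - 27.033*k^3 + 4.999*k^2 - 2.9465*k + 0.0715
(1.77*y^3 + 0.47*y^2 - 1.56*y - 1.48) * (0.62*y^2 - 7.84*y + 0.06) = 1.0974*y^5 - 13.5854*y^4 - 4.5458*y^3 + 11.341*y^2 + 11.5096*y - 0.0888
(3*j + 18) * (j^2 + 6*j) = 3*j^3 + 36*j^2 + 108*j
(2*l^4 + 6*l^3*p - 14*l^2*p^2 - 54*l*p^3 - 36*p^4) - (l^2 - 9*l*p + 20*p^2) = 2*l^4 + 6*l^3*p - 14*l^2*p^2 - l^2 - 54*l*p^3 + 9*l*p - 36*p^4 - 20*p^2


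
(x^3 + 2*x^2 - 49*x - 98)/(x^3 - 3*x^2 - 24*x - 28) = (x + 7)/(x + 2)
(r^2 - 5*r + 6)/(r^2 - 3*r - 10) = (-r^2 + 5*r - 6)/(-r^2 + 3*r + 10)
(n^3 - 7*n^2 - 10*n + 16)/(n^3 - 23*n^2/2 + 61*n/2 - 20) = 2*(n + 2)/(2*n - 5)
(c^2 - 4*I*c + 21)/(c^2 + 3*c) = (c^2 - 4*I*c + 21)/(c*(c + 3))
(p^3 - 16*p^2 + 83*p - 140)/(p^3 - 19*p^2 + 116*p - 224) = (p - 5)/(p - 8)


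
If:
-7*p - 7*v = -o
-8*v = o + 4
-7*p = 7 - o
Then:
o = -12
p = -19/7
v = 1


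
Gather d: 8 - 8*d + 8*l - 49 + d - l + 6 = -7*d + 7*l - 35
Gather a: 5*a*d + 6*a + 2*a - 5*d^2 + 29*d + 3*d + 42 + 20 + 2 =a*(5*d + 8) - 5*d^2 + 32*d + 64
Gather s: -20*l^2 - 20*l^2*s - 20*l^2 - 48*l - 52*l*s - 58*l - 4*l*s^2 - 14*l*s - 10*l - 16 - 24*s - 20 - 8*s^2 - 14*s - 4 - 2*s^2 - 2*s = -40*l^2 - 116*l + s^2*(-4*l - 10) + s*(-20*l^2 - 66*l - 40) - 40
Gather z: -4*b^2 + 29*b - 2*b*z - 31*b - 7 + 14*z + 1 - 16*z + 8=-4*b^2 - 2*b + z*(-2*b - 2) + 2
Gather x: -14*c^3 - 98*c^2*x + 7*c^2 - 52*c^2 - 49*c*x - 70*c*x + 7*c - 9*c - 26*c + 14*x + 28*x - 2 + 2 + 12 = -14*c^3 - 45*c^2 - 28*c + x*(-98*c^2 - 119*c + 42) + 12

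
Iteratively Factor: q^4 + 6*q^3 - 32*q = (q + 4)*(q^3 + 2*q^2 - 8*q) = (q - 2)*(q + 4)*(q^2 + 4*q) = (q - 2)*(q + 4)^2*(q)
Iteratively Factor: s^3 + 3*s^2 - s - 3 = (s - 1)*(s^2 + 4*s + 3) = (s - 1)*(s + 1)*(s + 3)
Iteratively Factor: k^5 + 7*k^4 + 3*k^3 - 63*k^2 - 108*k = (k + 3)*(k^4 + 4*k^3 - 9*k^2 - 36*k) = (k - 3)*(k + 3)*(k^3 + 7*k^2 + 12*k) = k*(k - 3)*(k + 3)*(k^2 + 7*k + 12) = k*(k - 3)*(k + 3)*(k + 4)*(k + 3)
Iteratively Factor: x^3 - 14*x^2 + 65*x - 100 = (x - 4)*(x^2 - 10*x + 25) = (x - 5)*(x - 4)*(x - 5)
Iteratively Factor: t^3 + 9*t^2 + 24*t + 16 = (t + 1)*(t^2 + 8*t + 16) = (t + 1)*(t + 4)*(t + 4)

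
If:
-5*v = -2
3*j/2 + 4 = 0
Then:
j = -8/3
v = 2/5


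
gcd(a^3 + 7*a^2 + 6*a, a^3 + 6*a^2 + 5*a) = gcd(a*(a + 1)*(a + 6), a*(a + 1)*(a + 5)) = a^2 + a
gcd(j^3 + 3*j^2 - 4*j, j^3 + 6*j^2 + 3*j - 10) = j - 1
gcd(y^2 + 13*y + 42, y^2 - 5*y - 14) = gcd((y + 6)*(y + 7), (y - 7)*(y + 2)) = 1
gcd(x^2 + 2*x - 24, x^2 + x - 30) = x + 6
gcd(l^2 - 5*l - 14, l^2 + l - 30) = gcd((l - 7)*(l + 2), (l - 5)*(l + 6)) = 1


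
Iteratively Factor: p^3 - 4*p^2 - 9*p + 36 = (p - 3)*(p^2 - p - 12) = (p - 3)*(p + 3)*(p - 4)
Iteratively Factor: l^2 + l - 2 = (l - 1)*(l + 2)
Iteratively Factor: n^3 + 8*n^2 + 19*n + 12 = (n + 1)*(n^2 + 7*n + 12) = (n + 1)*(n + 3)*(n + 4)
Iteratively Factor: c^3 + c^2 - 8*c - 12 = (c + 2)*(c^2 - c - 6) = (c - 3)*(c + 2)*(c + 2)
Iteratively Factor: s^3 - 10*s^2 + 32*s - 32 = (s - 2)*(s^2 - 8*s + 16) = (s - 4)*(s - 2)*(s - 4)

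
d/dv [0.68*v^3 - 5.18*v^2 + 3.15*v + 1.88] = 2.04*v^2 - 10.36*v + 3.15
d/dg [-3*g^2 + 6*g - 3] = 6 - 6*g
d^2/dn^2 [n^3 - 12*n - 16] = 6*n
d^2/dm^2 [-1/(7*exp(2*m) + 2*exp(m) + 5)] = 2*(-4*(7*exp(m) + 1)^2*exp(m) + (14*exp(m) + 1)*(7*exp(2*m) + 2*exp(m) + 5))*exp(m)/(7*exp(2*m) + 2*exp(m) + 5)^3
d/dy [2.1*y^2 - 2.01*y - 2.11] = 4.2*y - 2.01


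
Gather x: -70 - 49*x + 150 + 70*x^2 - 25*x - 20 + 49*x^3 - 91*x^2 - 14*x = 49*x^3 - 21*x^2 - 88*x + 60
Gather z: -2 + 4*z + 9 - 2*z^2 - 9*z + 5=-2*z^2 - 5*z + 12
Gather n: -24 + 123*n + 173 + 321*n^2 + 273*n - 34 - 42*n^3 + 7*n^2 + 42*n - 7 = -42*n^3 + 328*n^2 + 438*n + 108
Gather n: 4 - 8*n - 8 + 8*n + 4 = 0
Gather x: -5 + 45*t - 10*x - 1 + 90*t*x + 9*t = 54*t + x*(90*t - 10) - 6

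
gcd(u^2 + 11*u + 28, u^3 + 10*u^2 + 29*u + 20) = u + 4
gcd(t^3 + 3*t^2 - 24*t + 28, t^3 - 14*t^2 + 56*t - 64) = t - 2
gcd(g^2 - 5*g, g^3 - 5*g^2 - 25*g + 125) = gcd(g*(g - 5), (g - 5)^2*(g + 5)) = g - 5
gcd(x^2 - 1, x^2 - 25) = 1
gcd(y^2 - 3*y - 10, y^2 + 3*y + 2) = y + 2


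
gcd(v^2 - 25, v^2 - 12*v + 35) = v - 5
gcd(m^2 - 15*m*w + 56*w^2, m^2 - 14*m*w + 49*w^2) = -m + 7*w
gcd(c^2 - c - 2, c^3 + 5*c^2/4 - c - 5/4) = c + 1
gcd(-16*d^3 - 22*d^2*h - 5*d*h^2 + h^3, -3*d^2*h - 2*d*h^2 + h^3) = d + h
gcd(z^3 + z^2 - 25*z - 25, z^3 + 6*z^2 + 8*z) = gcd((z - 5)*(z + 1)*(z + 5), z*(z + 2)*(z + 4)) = 1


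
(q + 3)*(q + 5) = q^2 + 8*q + 15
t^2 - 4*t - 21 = (t - 7)*(t + 3)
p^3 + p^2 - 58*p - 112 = (p - 8)*(p + 2)*(p + 7)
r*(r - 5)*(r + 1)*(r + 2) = r^4 - 2*r^3 - 13*r^2 - 10*r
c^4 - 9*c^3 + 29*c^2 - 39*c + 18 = (c - 3)^2*(c - 2)*(c - 1)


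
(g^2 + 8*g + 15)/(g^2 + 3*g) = (g + 5)/g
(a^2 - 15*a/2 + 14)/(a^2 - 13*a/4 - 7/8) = 4*(a - 4)/(4*a + 1)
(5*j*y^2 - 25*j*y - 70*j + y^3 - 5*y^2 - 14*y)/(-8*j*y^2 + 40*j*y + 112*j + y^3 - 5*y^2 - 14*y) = (5*j + y)/(-8*j + y)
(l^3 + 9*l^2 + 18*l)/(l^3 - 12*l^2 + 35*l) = (l^2 + 9*l + 18)/(l^2 - 12*l + 35)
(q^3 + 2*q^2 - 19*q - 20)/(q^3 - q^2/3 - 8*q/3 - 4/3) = 3*(q^2 + q - 20)/(3*q^2 - 4*q - 4)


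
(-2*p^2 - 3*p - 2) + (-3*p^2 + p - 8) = -5*p^2 - 2*p - 10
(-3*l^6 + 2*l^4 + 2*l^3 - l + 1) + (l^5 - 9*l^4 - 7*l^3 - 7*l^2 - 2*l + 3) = -3*l^6 + l^5 - 7*l^4 - 5*l^3 - 7*l^2 - 3*l + 4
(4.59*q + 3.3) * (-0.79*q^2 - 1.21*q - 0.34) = -3.6261*q^3 - 8.1609*q^2 - 5.5536*q - 1.122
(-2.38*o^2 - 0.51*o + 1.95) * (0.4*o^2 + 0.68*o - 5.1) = -0.952*o^4 - 1.8224*o^3 + 12.5712*o^2 + 3.927*o - 9.945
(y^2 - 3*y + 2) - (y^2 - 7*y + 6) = 4*y - 4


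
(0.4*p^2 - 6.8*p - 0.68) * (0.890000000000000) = 0.356*p^2 - 6.052*p - 0.6052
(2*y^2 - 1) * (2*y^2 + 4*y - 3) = 4*y^4 + 8*y^3 - 8*y^2 - 4*y + 3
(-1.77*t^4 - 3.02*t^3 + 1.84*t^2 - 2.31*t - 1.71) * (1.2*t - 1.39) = -2.124*t^5 - 1.1637*t^4 + 6.4058*t^3 - 5.3296*t^2 + 1.1589*t + 2.3769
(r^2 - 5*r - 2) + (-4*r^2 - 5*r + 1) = -3*r^2 - 10*r - 1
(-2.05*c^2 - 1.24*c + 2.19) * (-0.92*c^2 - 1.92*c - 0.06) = 1.886*c^4 + 5.0768*c^3 + 0.489*c^2 - 4.1304*c - 0.1314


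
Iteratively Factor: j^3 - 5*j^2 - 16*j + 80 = (j + 4)*(j^2 - 9*j + 20) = (j - 4)*(j + 4)*(j - 5)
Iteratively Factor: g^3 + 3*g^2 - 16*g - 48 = (g - 4)*(g^2 + 7*g + 12) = (g - 4)*(g + 4)*(g + 3)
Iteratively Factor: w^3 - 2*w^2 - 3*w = (w - 3)*(w^2 + w) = w*(w - 3)*(w + 1)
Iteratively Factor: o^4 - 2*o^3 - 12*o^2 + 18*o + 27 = (o + 3)*(o^3 - 5*o^2 + 3*o + 9) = (o + 1)*(o + 3)*(o^2 - 6*o + 9) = (o - 3)*(o + 1)*(o + 3)*(o - 3)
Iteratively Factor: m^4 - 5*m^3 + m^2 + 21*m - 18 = (m - 1)*(m^3 - 4*m^2 - 3*m + 18) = (m - 3)*(m - 1)*(m^2 - m - 6) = (m - 3)*(m - 1)*(m + 2)*(m - 3)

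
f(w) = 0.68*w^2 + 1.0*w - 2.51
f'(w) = 1.36*w + 1.0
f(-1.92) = -1.92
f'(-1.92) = -1.61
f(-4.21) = 5.33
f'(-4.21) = -4.73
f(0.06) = -2.45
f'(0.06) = 1.08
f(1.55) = 0.67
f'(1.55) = 3.11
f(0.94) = -0.97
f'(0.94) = 2.28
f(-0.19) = -2.68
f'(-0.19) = 0.74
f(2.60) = 4.69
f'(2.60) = 4.54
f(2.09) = 2.55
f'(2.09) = 3.84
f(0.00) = -2.51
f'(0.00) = 1.00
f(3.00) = 6.61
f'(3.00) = 5.08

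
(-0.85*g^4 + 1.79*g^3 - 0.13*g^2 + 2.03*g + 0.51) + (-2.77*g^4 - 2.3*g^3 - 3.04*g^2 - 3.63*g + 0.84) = -3.62*g^4 - 0.51*g^3 - 3.17*g^2 - 1.6*g + 1.35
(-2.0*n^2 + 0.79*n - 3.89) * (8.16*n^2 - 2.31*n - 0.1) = -16.32*n^4 + 11.0664*n^3 - 33.3673*n^2 + 8.9069*n + 0.389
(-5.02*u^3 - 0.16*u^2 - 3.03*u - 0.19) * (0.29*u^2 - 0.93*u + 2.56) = -1.4558*u^5 + 4.6222*u^4 - 13.5811*u^3 + 2.3532*u^2 - 7.5801*u - 0.4864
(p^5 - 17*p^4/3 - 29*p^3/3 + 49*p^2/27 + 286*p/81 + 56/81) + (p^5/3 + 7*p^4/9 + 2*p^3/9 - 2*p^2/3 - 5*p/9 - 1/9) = 4*p^5/3 - 44*p^4/9 - 85*p^3/9 + 31*p^2/27 + 241*p/81 + 47/81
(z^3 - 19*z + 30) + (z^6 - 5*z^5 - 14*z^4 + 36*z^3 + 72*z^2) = z^6 - 5*z^5 - 14*z^4 + 37*z^3 + 72*z^2 - 19*z + 30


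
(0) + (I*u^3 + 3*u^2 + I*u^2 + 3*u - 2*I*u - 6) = I*u^3 + 3*u^2 + I*u^2 + 3*u - 2*I*u - 6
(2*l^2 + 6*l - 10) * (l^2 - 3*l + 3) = 2*l^4 - 22*l^2 + 48*l - 30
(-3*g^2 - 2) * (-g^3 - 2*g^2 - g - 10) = 3*g^5 + 6*g^4 + 5*g^3 + 34*g^2 + 2*g + 20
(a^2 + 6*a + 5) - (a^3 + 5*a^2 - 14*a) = -a^3 - 4*a^2 + 20*a + 5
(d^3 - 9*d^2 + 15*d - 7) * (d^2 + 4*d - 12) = d^5 - 5*d^4 - 33*d^3 + 161*d^2 - 208*d + 84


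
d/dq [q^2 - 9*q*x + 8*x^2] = 2*q - 9*x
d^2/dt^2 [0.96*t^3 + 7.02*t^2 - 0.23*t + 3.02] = 5.76*t + 14.04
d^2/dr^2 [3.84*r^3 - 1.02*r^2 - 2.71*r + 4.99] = 23.04*r - 2.04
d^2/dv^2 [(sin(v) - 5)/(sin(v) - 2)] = 3*(sin(v)^2 + 2*sin(v) - 2)/(sin(v) - 2)^3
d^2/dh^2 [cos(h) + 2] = -cos(h)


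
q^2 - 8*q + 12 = (q - 6)*(q - 2)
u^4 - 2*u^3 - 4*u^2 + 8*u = u*(u - 2)^2*(u + 2)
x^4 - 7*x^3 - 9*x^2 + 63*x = x*(x - 7)*(x - 3)*(x + 3)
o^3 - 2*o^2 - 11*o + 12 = (o - 4)*(o - 1)*(o + 3)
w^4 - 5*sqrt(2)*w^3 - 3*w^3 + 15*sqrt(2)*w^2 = w^2*(w - 3)*(w - 5*sqrt(2))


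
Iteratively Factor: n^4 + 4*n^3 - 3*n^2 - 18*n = (n + 3)*(n^3 + n^2 - 6*n) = (n - 2)*(n + 3)*(n^2 + 3*n) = (n - 2)*(n + 3)^2*(n)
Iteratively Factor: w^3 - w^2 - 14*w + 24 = (w - 2)*(w^2 + w - 12) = (w - 2)*(w + 4)*(w - 3)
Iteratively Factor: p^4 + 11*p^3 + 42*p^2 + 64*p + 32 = (p + 4)*(p^3 + 7*p^2 + 14*p + 8) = (p + 4)^2*(p^2 + 3*p + 2) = (p + 1)*(p + 4)^2*(p + 2)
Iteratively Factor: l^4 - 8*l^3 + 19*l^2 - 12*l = (l - 3)*(l^3 - 5*l^2 + 4*l) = (l - 3)*(l - 1)*(l^2 - 4*l) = l*(l - 3)*(l - 1)*(l - 4)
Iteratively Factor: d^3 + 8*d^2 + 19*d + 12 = (d + 3)*(d^2 + 5*d + 4) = (d + 3)*(d + 4)*(d + 1)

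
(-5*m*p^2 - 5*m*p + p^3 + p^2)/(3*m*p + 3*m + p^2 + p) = p*(-5*m + p)/(3*m + p)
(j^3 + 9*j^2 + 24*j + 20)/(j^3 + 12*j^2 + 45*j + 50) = (j + 2)/(j + 5)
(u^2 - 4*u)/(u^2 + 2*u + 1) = u*(u - 4)/(u^2 + 2*u + 1)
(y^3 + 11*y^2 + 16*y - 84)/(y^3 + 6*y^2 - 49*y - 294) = (y - 2)/(y - 7)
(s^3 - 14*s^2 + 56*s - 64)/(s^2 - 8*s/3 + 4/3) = 3*(s^2 - 12*s + 32)/(3*s - 2)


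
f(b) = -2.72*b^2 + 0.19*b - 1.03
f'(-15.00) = 81.79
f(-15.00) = -615.88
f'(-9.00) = 49.15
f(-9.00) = -223.06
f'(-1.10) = 6.17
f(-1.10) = -4.53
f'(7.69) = -41.64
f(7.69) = -160.42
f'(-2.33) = 12.87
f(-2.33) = -16.24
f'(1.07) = -5.63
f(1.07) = -3.94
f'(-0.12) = 0.84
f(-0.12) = -1.09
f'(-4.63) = 25.38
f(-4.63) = -60.22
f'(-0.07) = 0.57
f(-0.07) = -1.06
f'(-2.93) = 16.13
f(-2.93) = -24.94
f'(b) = 0.19 - 5.44*b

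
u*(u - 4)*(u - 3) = u^3 - 7*u^2 + 12*u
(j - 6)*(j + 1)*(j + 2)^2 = j^4 - j^3 - 22*j^2 - 44*j - 24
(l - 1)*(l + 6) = l^2 + 5*l - 6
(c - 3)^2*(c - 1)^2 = c^4 - 8*c^3 + 22*c^2 - 24*c + 9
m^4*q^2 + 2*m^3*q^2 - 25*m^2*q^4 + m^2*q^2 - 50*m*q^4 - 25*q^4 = (m - 5*q)*(m + 5*q)*(m*q + q)^2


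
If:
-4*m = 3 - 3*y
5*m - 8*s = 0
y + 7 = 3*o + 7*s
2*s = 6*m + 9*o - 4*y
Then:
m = 480/233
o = 404/699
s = 300/233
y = 873/233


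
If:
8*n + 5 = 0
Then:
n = -5/8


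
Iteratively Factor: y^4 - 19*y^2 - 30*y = (y + 3)*(y^3 - 3*y^2 - 10*y) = (y - 5)*(y + 3)*(y^2 + 2*y) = y*(y - 5)*(y + 3)*(y + 2)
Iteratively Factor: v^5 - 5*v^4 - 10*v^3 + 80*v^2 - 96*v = (v)*(v^4 - 5*v^3 - 10*v^2 + 80*v - 96) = v*(v - 3)*(v^3 - 2*v^2 - 16*v + 32) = v*(v - 3)*(v - 2)*(v^2 - 16) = v*(v - 3)*(v - 2)*(v + 4)*(v - 4)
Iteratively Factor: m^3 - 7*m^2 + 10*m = (m - 2)*(m^2 - 5*m) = m*(m - 2)*(m - 5)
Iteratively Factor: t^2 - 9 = (t + 3)*(t - 3)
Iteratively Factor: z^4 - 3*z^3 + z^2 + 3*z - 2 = (z - 2)*(z^3 - z^2 - z + 1) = (z - 2)*(z - 1)*(z^2 - 1) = (z - 2)*(z - 1)^2*(z + 1)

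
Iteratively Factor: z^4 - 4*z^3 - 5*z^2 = (z - 5)*(z^3 + z^2) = z*(z - 5)*(z^2 + z) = z*(z - 5)*(z + 1)*(z)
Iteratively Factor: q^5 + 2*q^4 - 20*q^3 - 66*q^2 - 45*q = (q - 5)*(q^4 + 7*q^3 + 15*q^2 + 9*q) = (q - 5)*(q + 1)*(q^3 + 6*q^2 + 9*q) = (q - 5)*(q + 1)*(q + 3)*(q^2 + 3*q) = (q - 5)*(q + 1)*(q + 3)^2*(q)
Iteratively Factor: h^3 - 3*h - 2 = (h + 1)*(h^2 - h - 2) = (h + 1)^2*(h - 2)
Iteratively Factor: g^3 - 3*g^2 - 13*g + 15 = (g - 1)*(g^2 - 2*g - 15) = (g - 5)*(g - 1)*(g + 3)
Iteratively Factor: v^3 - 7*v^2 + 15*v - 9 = (v - 3)*(v^2 - 4*v + 3) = (v - 3)^2*(v - 1)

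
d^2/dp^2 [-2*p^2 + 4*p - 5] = -4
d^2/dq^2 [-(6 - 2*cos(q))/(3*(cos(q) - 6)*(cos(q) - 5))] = 2*((1 - cos(q)^2)^2 - cos(q)^5 + 83*cos(q)^3 - 343*cos(q)^2 + 108*cos(q) + 113)/(3*(cos(q) - 6)^3*(cos(q) - 5)^3)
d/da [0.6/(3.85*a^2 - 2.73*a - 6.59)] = (1.638 - 4.62*a)/(-3.85*a^2 + 2.73*a + 6.59)^2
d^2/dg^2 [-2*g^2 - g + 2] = -4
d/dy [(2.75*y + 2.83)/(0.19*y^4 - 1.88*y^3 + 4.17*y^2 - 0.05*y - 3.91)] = (-1.5675*y^4 + 8.1892*y^3 + 4.4937*y^2 - 23.6022*y - 10.611)/(0.0361*y^8 - 0.7144*y^7 + 5.119*y^6 - 15.6982*y^5 + 16.0911*y^4 + 14.2846*y^3 - 32.6069*y^2 + 0.391*y + 15.2881)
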